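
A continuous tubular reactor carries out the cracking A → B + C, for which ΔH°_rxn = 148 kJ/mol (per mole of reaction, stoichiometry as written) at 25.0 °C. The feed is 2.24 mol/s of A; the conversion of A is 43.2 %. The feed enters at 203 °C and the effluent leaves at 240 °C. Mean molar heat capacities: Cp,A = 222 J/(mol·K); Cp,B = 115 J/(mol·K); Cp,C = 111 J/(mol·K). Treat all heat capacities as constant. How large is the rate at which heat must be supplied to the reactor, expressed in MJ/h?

Q_in = 585 MJ/h

Extent of reaction ξ = 0.432 × 2.24 = 0.96768 mol/s
Reaction term: ξ·ΔH°_rxn = 0.96768 × 148 = 143.22 kJ/s
Sensible, feed 203→25 °C: -88.516 kJ/s
Outlet flows (mol/s): A 1.2723, B 0.96768, C 0.96768
Sensible, products 25→240 °C: 107.75 kJ/s
Q = ΔH = 162.45 kJ/s = 162.45 kW
Heat supplied = 584.81 MJ/h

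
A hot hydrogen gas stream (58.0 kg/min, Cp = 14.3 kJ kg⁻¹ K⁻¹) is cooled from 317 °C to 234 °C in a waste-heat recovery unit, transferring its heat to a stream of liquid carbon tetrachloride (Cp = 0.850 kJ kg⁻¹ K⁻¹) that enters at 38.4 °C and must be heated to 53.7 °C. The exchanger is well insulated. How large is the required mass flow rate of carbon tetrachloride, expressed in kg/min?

ṁ_c = 5290 kg/min

Heat released by hot stream: Q = 58.0 × 14.3 × (317 − 234) = 68840 kJ/min
Energy balance on cold side (adiabatic exchanger): Q = ṁ_c·Cp_c·(T_c,out − T_c,in)
ṁ_c = 68840 / [0.850 × (53.7 − 38.4)] = 5293.4 kg/min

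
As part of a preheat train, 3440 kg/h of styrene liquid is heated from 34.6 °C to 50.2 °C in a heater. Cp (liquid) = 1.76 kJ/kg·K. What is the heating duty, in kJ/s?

Q = 26.2 kJ/s

Q = ṁ·Cp·ΔT = 3440 × 1.76 × (50.2 − 34.6) = 94449 kJ/h
Converting: 94449 / 3600 s = 26.236 kW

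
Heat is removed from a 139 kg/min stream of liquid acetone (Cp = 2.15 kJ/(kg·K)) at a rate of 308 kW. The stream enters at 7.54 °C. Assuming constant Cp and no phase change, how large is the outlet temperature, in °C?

T_out = -54.3 °C

Q = 308 kW = 18480 kJ/min
ΔT = Q/(ṁ·Cp) = 18480/(139×2.15) = 61.837 K
T_out = 7.54 − 61.837 = -54.297 °C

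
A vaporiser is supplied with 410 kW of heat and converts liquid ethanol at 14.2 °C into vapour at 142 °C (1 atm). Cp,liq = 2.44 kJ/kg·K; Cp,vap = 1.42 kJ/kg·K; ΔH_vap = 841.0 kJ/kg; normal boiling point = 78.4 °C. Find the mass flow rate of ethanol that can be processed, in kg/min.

Δh = 2.44×(78.4−14.2) + 841.0 + 1.42×(142−78.4) = 1088 kJ/kg
Q = 410 kW = 410 kJ/s = 24600 kJ/min
ṁ = Q/Δh = 24600 / 1088 = 22.611 kg/min

ṁ = 22.6 kg/min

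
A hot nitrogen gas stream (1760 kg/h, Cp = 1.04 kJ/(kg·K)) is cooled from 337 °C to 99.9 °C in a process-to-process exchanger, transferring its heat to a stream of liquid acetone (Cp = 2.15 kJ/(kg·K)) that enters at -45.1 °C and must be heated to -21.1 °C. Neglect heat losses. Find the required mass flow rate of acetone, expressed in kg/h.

ṁ_c = 8410 kg/h

Heat released by hot stream: Q = 1760 × 1.04 × (337 − 99.9) = 433990 kJ/h
Energy balance on cold side (adiabatic exchanger): Q = ṁ_c·Cp_c·(T_c,out − T_c,in)
ṁ_c = 433990 / [2.15 × (-21.1 − -45.1)] = 8410.6 kg/h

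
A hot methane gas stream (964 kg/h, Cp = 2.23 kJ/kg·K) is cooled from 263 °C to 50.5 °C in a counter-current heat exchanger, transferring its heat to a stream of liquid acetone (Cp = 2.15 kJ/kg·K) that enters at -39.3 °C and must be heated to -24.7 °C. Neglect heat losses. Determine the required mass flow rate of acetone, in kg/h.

ṁ_c = 14600 kg/h

Heat released by hot stream: Q = 964 × 2.23 × (263 − 50.5) = 456820 kJ/h
Energy balance on cold side (adiabatic exchanger): Q = ṁ_c·Cp_c·(T_c,out − T_c,in)
ṁ_c = 456820 / [2.15 × (-24.7 − -39.3)] = 14553 kg/h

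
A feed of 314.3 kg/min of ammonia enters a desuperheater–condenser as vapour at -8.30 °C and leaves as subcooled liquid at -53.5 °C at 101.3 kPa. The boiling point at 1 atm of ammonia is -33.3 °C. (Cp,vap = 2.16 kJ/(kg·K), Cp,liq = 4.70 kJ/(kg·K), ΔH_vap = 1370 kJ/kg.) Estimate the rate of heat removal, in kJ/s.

Q_c = 7960 kJ/s

vapour -8.30→-33.3 °C: -54 kJ/kg
condensation at -33.3 °C: -1370 kJ/kg
liquid -33.3→-53.5 °C: -94.94 kJ/kg
Δh = -54 + -1370 + -94.94 = -1518.9 kJ/kg
Q = ṁ·Δh = 314.3 kg/min × -1518.9 kJ/kg = -477400 kJ/min
|Q| = 7956.7 kW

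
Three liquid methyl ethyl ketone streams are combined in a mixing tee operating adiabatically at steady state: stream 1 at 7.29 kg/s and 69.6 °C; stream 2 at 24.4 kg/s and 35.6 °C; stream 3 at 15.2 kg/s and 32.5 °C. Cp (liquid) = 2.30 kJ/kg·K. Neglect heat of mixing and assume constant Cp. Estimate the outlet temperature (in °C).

Energy balance with Q = 0: Σ ṁᵢCp,ᵢ(T_out − Tᵢ) = 0
T_out = Σ ṁᵢCp,ᵢTᵢ / Σ ṁᵢCp,ᵢ
      = 4301.1 / 107.85 = 39.881 °C

T_out = 39.9 °C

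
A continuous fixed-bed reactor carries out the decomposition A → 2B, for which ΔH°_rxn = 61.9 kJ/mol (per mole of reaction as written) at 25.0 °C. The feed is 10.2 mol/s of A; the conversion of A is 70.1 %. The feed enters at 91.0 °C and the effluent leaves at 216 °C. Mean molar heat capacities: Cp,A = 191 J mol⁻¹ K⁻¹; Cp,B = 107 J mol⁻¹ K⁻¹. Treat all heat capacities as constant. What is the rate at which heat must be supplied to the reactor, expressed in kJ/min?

Q_in = 43100 kJ/min

Extent of reaction ξ = 0.701 × 10.2 = 7.1502 mol/s
Reaction term: ξ·ΔH°_rxn = 7.1502 × 61.9 = 442.6 kJ/s
Sensible, feed 91.0→25 °C: -128.58 kJ/s
Outlet flows (mol/s): A 3.0498, B 14.3
Sensible, products 25→216 °C: 403.52 kJ/s
Q = ΔH = 717.53 kJ/s = 717.53 kW
Heat supplied = 43052 kJ/min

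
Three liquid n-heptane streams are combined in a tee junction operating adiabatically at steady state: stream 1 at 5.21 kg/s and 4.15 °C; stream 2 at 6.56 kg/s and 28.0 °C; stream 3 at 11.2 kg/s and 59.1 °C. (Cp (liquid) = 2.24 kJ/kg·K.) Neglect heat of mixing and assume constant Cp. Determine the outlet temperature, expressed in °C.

Energy balance with Q = 0: Σ ṁᵢCp,ᵢ(T_out − Tᵢ) = 0
Σ ṁᵢCp,ᵢTᵢ = 5.21×2.24×4.15 + 6.56×2.24×28.0 + 11.2×2.24×59.1 = 1942.6
Σ ṁᵢCp,ᵢ = 5.21×2.24 + 6.56×2.24 + 11.2×2.24 = 51.453
T_out = 1942.6 / 51.453 = 37.755 °C

T_out = 37.8 °C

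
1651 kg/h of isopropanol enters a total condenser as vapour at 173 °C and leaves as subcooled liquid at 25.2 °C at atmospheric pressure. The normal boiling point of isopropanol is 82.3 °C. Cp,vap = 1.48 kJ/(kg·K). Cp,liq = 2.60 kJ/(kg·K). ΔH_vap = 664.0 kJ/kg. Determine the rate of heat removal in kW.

Q_c = 434 kW

vapour 173→82.3 °C: -134.24 kJ/kg
condensation at 82.3 °C: -664 kJ/kg
liquid 82.3→25.2 °C: -148.46 kJ/kg
Δh = -134.24 + -664 + -148.46 = -946.7 kJ/kg
Q = ṁ·Δh = 1651 kg/h × -946.7 kJ/kg = -1.563e+06 kJ/h
|Q| = 434.17 kW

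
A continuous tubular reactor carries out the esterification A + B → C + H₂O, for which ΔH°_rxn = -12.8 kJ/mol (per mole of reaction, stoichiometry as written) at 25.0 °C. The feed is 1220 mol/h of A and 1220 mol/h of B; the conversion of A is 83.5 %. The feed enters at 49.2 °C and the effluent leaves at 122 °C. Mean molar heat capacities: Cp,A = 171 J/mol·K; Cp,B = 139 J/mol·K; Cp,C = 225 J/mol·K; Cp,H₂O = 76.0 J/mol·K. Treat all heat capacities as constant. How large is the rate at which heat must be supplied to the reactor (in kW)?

Q_in = 3.78 kW

Extent of reaction ξ = 0.835 × 1220 = 1018.7 mol/h
Reaction term: ξ·ΔH°_rxn = 1018.7 × -12.8 = -13039 kJ/h
Sensible, feed 49.2→25 °C: -9152.4 kJ/h
Outlet flows (mol/h): A 201.3, B 201.3, C 1018.7, H₂O 1018.7
Sensible, products 25→122 °C: 35796 kJ/h
Q = ΔH = 13604 kJ/h = 3.779 kW
Heat supplied = 3.779 kW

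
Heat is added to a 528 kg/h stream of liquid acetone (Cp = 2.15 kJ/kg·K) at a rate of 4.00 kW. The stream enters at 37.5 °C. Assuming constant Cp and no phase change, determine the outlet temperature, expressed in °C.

Q = 4.00 kW = 14400 kJ/h
ΔT = Q/(ṁ·Cp) = 14400/(528×2.15) = 12.685 K
T_out = 37.5 + 12.685 = 50.185 °C

T_out = 50.2 °C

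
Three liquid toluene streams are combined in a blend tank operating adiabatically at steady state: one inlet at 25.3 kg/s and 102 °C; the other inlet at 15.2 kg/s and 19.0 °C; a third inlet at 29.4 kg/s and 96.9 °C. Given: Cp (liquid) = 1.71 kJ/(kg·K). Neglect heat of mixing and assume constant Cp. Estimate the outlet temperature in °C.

No heat crosses the boundary, so H_out = H_in.
Σ ṁᵢCp,ᵢTᵢ = 25.3×1.71×102 + 15.2×1.71×19.0 + 29.4×1.71×96.9 = 9778.2
Σ ṁᵢCp,ᵢ = 25.3×1.71 + 15.2×1.71 + 29.4×1.71 = 119.53
T_out = 9778.2 / 119.53 = 81.806 °C

T_out = 81.8 °C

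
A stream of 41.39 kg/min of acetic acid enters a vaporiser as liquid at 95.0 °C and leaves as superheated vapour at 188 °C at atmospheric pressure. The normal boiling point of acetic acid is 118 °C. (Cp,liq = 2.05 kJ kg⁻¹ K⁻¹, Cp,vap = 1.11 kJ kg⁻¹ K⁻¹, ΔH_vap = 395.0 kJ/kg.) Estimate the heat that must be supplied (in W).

Q = 359000 W

liquid 95.0→118 °C: 47.15 kJ/kg
vaporisation at 118 °C: 395 kJ/kg
vapour 118→188 °C: 77.7 kJ/kg
Δh = 47.15 + 395 + 77.7 = 519.85 kJ/kg
Q = ṁ·Δh = 41.39 kg/min × 519.85 kJ/kg = 21517 kJ/min
|Q| = 358.61 kW = 358610 W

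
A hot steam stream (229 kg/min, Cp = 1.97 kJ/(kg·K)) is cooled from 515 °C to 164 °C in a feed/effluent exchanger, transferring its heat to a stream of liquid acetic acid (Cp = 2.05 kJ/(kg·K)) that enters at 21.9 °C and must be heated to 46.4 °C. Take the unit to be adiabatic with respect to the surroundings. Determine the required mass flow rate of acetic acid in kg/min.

ṁ_c = 3150 kg/min

Heat released by hot stream: Q = 229 × 1.97 × (515 − 164) = 158350 kJ/min
Energy balance on cold side (adiabatic exchanger): Q = ṁ_c·Cp_c·(T_c,out − T_c,in)
ṁ_c = 158350 / [2.05 × (46.4 − 21.9)] = 3152.7 kg/min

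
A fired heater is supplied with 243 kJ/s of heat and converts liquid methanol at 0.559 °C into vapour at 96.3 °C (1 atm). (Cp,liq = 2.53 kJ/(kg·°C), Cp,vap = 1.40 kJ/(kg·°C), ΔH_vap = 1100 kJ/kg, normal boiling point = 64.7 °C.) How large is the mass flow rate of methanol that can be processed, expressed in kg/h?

ṁ = 670 kg/h

Δh = 2.53×(64.7−0.559) + 1100 + 1.40×(96.3−64.7) = 1306.5 kJ/kg
Q = 243 kJ/s = 243 kJ/s = 874800 kJ/h
ṁ = Q/Δh = 874800 / 1306.5 = 669.57 kg/h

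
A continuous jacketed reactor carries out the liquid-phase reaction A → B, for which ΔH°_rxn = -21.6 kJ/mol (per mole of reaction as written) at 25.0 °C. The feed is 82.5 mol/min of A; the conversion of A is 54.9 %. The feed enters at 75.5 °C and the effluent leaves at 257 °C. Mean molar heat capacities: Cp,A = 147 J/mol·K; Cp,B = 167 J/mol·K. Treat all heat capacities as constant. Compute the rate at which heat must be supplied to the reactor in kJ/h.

Extent of reaction ξ = 0.549 × 82.5 = 45.293 mol/min
Reaction term: ξ·ΔH°_rxn = 45.293 × -21.6 = -978.32 kJ/min
Sensible, feed 75.5→25 °C: -612.44 kJ/min
Outlet flows (mol/min): A 37.207, B 45.293
Sensible, products 25→257 °C: 3023.7 kJ/min
Q = ΔH = 1433 kJ/min = 23.883 kW
Heat supplied = 85979 kJ/h

Q_in = 86000 kJ/h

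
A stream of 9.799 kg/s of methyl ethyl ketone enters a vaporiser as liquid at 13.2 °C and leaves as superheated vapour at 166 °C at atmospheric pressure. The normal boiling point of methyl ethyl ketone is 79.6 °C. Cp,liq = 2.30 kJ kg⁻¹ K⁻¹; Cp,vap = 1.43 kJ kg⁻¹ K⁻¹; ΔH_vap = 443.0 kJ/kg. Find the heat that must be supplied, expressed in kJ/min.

Q = 423000 kJ/min

liquid 13.2→79.6 °C: 152.72 kJ/kg
vaporisation at 79.6 °C: 443 kJ/kg
vapour 79.6→166 °C: 123.55 kJ/kg
Δh = 152.72 + 443 + 123.55 = 719.27 kJ/kg
Q = ṁ·Δh = 9.799 kg/s × 719.27 kJ/kg = 7048.1 kJ/s
|Q| = 7048.1 kW = 422890 kJ/min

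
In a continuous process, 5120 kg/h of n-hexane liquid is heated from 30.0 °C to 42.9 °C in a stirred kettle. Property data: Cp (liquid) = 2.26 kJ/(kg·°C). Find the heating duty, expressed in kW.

Q = 41.5 kW

Q = ṁ·Cp·ΔT = 5120 × 2.26 × (42.9 − 30.0) = 149270 kJ/h
Converting: 149270 / 3600 s = 41.463 kW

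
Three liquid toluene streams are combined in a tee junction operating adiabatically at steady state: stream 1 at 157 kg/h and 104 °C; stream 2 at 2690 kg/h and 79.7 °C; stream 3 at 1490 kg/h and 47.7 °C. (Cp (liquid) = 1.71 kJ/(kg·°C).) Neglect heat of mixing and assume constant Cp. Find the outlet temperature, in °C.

Adiabatic, steady state ⇒ Σ ṁᵢCp,ᵢ(T_out − Tᵢ) = 0
Σ ṁᵢCp,ᵢTᵢ = 157×1.71×104 + 2690×1.71×79.7 + 1490×1.71×47.7 = 516070
Σ ṁᵢCp,ᵢ = 157×1.71 + 2690×1.71 + 1490×1.71 = 7416.3
T_out = 516070 / 7416.3 = 69.586 °C

T_out = 69.6 °C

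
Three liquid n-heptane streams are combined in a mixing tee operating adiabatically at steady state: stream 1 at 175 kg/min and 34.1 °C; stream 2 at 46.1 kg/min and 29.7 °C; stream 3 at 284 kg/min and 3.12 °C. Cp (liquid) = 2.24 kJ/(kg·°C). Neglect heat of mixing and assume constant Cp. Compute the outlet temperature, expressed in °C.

Energy balance with Q = 0: Σ ṁᵢCp,ᵢ(T_out − Tᵢ) = 0
T_out = Σ ṁᵢCp,ᵢTᵢ / Σ ṁᵢCp,ᵢ
      = 18419 / 1131.4 = 16.279 °C

T_out = 16.3 °C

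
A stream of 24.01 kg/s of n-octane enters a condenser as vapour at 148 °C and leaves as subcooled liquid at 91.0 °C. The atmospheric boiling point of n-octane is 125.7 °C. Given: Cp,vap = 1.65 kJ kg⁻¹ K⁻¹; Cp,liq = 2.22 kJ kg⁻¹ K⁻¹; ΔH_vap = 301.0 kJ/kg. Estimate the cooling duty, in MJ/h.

Q_c = 35900 MJ/h

vapour 148→125.7 °C: -36.795 kJ/kg
condensation at 125.7 °C: -301 kJ/kg
liquid 125.7→91.0 °C: -77.034 kJ/kg
Δh = -36.795 + -301 + -77.034 = -414.83 kJ/kg
Q = ṁ·Δh = 24.01 kg/s × -414.83 kJ/kg = -9960 kJ/s
|Q| = 9960 kW = 35856 MJ/h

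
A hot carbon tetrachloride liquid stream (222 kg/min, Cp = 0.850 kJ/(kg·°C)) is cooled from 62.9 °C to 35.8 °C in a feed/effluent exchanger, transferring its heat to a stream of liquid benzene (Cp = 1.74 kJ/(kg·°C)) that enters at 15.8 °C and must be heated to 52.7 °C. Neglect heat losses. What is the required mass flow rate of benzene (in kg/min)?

ṁ_c = 79.6 kg/min

Heat released by hot stream: Q = 222 × 0.850 × (62.9 − 35.8) = 5113.8 kJ/min
Energy balance on cold side (adiabatic exchanger): Q = ṁ_c·Cp_c·(T_c,out − T_c,in)
ṁ_c = 5113.8 / [1.74 × (52.7 − 15.8)] = 79.646 kg/min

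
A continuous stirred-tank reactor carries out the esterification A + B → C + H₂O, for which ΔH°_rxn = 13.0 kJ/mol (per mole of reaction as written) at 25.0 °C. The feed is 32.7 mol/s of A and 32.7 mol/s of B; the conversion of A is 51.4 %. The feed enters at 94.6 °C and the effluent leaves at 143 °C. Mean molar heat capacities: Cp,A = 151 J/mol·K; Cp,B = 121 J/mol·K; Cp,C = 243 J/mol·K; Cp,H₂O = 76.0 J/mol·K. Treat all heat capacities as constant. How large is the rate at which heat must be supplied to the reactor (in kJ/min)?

Extent of reaction ξ = 0.514 × 32.7 = 16.808 mol/s
Reaction term: ξ·ΔH°_rxn = 16.808 × 13.0 = 218.5 kJ/s
Sensible, feed 94.6→25 °C: -619.05 kJ/s
Outlet flows (mol/s): A 15.892, B 15.892, C 16.808, H₂O 16.808
Sensible, products 25→143 °C: 1142.8 kJ/s
Q = ΔH = 742.21 kJ/s = 742.21 kW
Heat supplied = 44532 kJ/min

Q_in = 44500 kJ/min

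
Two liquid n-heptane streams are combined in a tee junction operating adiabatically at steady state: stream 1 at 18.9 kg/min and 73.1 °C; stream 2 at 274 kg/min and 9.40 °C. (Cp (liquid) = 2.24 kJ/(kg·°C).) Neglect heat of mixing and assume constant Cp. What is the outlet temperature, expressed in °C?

Energy balance with Q = 0: Σ ṁᵢCp,ᵢ(T_out − Tᵢ) = 0
T_out = Σ ṁᵢCp,ᵢTᵢ / Σ ṁᵢCp,ᵢ
      = 8864.1 / 656.1 = 13.51 °C

T_out = 13.5 °C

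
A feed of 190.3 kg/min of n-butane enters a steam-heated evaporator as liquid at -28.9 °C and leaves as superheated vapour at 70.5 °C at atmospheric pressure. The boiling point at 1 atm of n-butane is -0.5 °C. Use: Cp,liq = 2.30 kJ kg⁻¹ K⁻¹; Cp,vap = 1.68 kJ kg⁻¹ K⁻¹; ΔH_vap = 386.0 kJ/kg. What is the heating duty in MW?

liquid -28.9→-0.5 °C: 65.32 kJ/kg
vaporisation at -0.5 °C: 386 kJ/kg
vapour -0.5→70.5 °C: 119.28 kJ/kg
Δh = 65.32 + 386 + 119.28 = 570.6 kJ/kg
Q = ṁ·Δh = 190.3 kg/min × 570.6 kJ/kg = 108590 kJ/min
|Q| = 1809.8 kW = 1.8098 MW

Q = 1.81 MW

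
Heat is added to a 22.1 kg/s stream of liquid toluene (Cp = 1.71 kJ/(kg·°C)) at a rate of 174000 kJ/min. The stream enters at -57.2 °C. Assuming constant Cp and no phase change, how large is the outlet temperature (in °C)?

Q = 174000 kJ/min = 2900 kJ/s
ΔT = Q/(ṁ·Cp) = 2900/(22.1×1.71) = 76.738 K
T_out = -57.2 + 76.738 = 19.538 °C

T_out = 19.5 °C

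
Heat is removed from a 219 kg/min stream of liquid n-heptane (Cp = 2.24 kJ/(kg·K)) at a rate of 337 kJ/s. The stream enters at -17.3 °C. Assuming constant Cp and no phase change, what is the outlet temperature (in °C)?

Q = 337 kJ/s = 20220 kJ/min
ΔT = Q/(ṁ·Cp) = 20220/(219×2.24) = 41.218 K
T_out = -17.3 − 41.218 = -58.518 °C

T_out = -58.5 °C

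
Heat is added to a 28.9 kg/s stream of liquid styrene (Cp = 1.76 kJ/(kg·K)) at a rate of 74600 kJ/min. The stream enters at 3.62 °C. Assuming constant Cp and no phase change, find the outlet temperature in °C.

Q = 74600 kJ/min = 1243.3 kJ/s
ΔT = Q/(ṁ·Cp) = 1243.3/(28.9×1.76) = 24.444 K
T_out = 3.62 + 24.444 = 28.064 °C

T_out = 28.1 °C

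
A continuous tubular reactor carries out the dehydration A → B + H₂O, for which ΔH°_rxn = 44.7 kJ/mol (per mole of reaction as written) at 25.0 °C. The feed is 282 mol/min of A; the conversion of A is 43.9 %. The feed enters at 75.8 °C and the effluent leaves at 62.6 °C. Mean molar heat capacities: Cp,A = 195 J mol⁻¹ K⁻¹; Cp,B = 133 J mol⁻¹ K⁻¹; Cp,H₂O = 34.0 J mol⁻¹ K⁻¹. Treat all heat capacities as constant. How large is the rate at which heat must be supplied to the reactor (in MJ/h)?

Extent of reaction ξ = 0.439 × 282 = 123.8 mol/min
Reaction term: ξ·ΔH°_rxn = 123.8 × 44.7 = 5533.8 kJ/min
Sensible, feed 75.8→25 °C: -2793.5 kJ/min
Outlet flows (mol/min): A 158.2, B 123.8, H₂O 123.8
Sensible, products 25→62.6 °C: 1937.3 kJ/min
Q = ΔH = 4677.6 kJ/min = 77.959 kW
Heat supplied = 280.65 MJ/h

Q_in = 281 MJ/h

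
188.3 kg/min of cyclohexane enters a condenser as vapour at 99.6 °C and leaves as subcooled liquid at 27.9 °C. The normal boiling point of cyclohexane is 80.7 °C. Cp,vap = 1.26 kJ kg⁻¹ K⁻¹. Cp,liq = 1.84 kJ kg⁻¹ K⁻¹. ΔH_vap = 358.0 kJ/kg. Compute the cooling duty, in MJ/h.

vapour 99.6→80.7 °C: -23.814 kJ/kg
condensation at 80.7 °C: -358 kJ/kg
liquid 80.7→27.9 °C: -97.152 kJ/kg
Δh = -23.814 + -358 + -97.152 = -478.97 kJ/kg
Q = ṁ·Δh = 188.3 kg/min × -478.97 kJ/kg = -90189 kJ/min
|Q| = 1503.2 kW = 5411.4 MJ/h

Q_c = 5410 MJ/h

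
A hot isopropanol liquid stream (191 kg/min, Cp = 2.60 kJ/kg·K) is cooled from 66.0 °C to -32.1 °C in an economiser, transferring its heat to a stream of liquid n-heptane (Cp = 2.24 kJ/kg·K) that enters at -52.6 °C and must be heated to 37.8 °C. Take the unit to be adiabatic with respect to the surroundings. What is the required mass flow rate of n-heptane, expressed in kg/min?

Heat released by hot stream: Q = 191 × 2.60 × (66.0 − -32.1) = 48716 kJ/min
Energy balance on cold side (adiabatic exchanger): Q = ṁ_c·Cp_c·(T_c,out − T_c,in)
ṁ_c = 48716 / [2.24 × (37.8 − -52.6)] = 240.58 kg/min

ṁ_c = 241 kg/min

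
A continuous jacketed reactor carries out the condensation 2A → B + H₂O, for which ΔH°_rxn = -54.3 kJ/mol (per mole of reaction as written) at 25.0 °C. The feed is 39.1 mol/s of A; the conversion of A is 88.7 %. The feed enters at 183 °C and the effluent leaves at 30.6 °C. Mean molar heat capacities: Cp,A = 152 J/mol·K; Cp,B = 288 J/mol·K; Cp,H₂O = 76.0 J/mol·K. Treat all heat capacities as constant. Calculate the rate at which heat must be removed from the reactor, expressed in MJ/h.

Extent of reaction ξ = 0.887 × 39.1 / 2 = 17.341 mol/s
Reaction term: ξ·ΔH°_rxn = 17.341 × -54.3 = -941.61 kJ/s
Sensible, feed 183→25 °C: -939.03 kJ/s
Outlet flows (mol/s): A 4.4183, B 17.341, H₂O 17.341
Sensible, products 25→30.6 °C: 39.108 kJ/s
Q = ΔH = -1841.5 kJ/s = -1841.5 kW
Heat removed = 6629.5 MJ/h

Q_out = 6630 MJ/h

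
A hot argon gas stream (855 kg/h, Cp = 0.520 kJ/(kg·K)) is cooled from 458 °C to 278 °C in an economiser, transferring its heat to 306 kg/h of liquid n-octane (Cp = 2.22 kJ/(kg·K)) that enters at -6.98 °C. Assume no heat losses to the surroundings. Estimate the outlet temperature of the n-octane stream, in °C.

Heat released by hot stream: Q = 855 × 0.520 × (458 − 278) = 80028 kJ/h
Energy balance on cold side (adiabatic exchanger): Q = ṁ_c·Cp_c·(T_c,out − T_c,in)
T_c,out = -6.98 + 80028/(306 × 2.22) = 110.83 °C

T_c,out = 111 °C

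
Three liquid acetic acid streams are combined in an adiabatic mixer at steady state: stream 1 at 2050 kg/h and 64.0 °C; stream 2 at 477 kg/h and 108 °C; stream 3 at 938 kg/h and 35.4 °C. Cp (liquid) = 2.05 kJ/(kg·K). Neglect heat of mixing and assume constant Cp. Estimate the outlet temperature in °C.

T_out = 62.3 °C

Adiabatic, steady state ⇒ Σ ṁᵢCp,ᵢ(T_out − Tᵢ) = 0
Σ ṁᵢCp,ᵢTᵢ = 2050×2.05×64.0 + 477×2.05×108 + 938×2.05×35.4 = 442640
Σ ṁᵢCp,ᵢ = 2050×2.05 + 477×2.05 + 938×2.05 = 7103.2
T_out = 442640 / 7103.2 = 62.315 °C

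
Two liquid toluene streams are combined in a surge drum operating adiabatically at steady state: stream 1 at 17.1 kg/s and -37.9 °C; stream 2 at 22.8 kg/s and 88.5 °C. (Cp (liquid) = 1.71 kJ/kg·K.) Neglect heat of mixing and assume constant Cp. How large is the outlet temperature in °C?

No heat crosses the boundary, so H_out = H_in.
Σ ṁᵢCp,ᵢTᵢ = 17.1×1.71×-37.9 + 22.8×1.71×88.5 = 2342.2
Σ ṁᵢCp,ᵢ = 17.1×1.71 + 22.8×1.71 = 68.229
T_out = 2342.2 / 68.229 = 34.329 °C

T_out = 34.3 °C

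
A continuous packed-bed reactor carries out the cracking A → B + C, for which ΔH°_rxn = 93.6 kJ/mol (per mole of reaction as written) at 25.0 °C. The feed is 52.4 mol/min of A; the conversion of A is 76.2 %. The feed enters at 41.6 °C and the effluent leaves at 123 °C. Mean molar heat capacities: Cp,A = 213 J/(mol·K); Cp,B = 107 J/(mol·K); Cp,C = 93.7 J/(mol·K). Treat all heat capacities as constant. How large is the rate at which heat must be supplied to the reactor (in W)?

Q_in = 76600 W

Extent of reaction ξ = 0.762 × 52.4 = 39.929 mol/min
Reaction term: ξ·ΔH°_rxn = 39.929 × 93.6 = 3737.3 kJ/min
Sensible, feed 41.6→25 °C: -185.28 kJ/min
Outlet flows (mol/min): A 12.471, B 39.929, C 39.929
Sensible, products 25→123 °C: 1045.7 kJ/min
Q = ΔH = 4597.7 kJ/min = 76.629 kW
Heat supplied = 76629 W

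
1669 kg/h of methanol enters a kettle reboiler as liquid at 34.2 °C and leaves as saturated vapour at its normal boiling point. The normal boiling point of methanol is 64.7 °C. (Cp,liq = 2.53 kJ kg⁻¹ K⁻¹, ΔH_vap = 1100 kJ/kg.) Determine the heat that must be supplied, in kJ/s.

Q = 546 kJ/s

liquid 34.2→64.7 °C: 77.165 kJ/kg
vaporisation at 64.7 °C: 1100 kJ/kg
Δh = 77.165 + 1100 = 1177.2 kJ/kg
Q = ṁ·Δh = 1669 kg/h × 1177.2 kJ/kg = 1.9647e+06 kJ/h
|Q| = 545.75 kW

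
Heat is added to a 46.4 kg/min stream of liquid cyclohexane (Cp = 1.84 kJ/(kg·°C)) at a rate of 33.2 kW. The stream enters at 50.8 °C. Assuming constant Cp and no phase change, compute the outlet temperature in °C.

T_out = 74.1 °C

Q = 33.2 kW = 1992 kJ/min
ΔT = Q/(ṁ·Cp) = 1992/(46.4×1.84) = 23.332 K
T_out = 50.8 + 23.332 = 74.132 °C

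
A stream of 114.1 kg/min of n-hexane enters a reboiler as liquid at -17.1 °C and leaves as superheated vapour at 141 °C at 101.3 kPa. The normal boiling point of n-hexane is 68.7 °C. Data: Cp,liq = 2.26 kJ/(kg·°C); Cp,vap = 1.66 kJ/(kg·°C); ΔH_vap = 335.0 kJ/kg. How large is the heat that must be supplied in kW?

liquid -17.1→68.7 °C: 193.91 kJ/kg
vaporisation at 68.7 °C: 335 kJ/kg
vapour 68.7→141 °C: 120.02 kJ/kg
Δh = 193.91 + 335 + 120.02 = 648.93 kJ/kg
Q = ṁ·Δh = 114.1 kg/min × 648.93 kJ/kg = 74042 kJ/min
|Q| = 1234 kW

Q = 1230 kW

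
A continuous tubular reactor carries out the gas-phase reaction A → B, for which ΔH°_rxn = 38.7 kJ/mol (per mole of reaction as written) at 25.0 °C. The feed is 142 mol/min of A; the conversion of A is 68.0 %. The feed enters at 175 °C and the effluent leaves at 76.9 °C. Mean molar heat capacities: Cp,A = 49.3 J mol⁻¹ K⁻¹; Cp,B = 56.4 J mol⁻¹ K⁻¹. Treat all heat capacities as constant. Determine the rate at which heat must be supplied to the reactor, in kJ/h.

Extent of reaction ξ = 0.680 × 142 = 96.56 mol/min
Reaction term: ξ·ΔH°_rxn = 96.56 × 38.7 = 3736.9 kJ/min
Sensible, feed 175→25 °C: -1050.1 kJ/min
Outlet flows (mol/min): A 45.44, B 96.56
Sensible, products 25→76.9 °C: 398.91 kJ/min
Q = ΔH = 3085.7 kJ/min = 51.428 kW
Heat supplied = 185140 kJ/h

Q_in = 185000 kJ/h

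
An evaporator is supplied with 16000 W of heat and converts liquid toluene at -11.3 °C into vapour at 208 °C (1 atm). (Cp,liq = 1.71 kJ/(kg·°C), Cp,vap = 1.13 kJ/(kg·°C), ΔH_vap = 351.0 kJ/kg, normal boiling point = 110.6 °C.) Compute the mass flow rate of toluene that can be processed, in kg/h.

ṁ = 86.0 kg/h

Δh = 1.71×(110.6−-11.3) + 351.0 + 1.13×(208−110.6) = 669.51 kJ/kg
Q = 16000 W = 16 kJ/s = 57600 kJ/h
ṁ = Q/Δh = 57600 / 669.51 = 86.033 kg/h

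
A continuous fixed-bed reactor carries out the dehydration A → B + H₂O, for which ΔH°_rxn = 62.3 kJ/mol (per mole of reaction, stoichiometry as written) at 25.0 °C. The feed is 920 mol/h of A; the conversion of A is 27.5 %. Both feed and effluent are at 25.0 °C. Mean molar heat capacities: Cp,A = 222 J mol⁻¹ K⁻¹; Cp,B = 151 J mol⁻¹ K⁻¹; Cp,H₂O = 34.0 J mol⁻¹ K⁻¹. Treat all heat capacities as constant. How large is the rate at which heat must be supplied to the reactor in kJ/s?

Extent of reaction ξ = 0.275 × 920 = 253 mol/h
Reaction term: ξ·ΔH°_rxn = 253 × 62.3 = 15762 kJ/h
Q = ΔH = 15762 kJ/h = 4.3783 kW
Heat supplied = 4.3783 kJ/s

Q_in = 4.38 kJ/s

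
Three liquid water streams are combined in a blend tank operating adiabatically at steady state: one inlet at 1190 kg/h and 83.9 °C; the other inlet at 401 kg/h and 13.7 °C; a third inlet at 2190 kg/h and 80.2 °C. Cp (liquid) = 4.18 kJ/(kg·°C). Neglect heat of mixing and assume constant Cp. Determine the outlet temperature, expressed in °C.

Energy balance with Q = 0: Σ ṁᵢCp,ᵢ(T_out − Tᵢ) = 0
T_out = Σ ṁᵢCp,ᵢTᵢ / Σ ṁᵢCp,ᵢ
      = 1.1745e+06 / 15805 = 74.312 °C

T_out = 74.3 °C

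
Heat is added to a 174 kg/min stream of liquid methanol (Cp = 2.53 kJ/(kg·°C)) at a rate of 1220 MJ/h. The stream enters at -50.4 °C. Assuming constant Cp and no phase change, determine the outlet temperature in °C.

T_out = -4.21 °C

Q = 1220 MJ/h = 20333 kJ/min
ΔT = Q/(ṁ·Cp) = 20333/(174×2.53) = 46.189 K
T_out = -50.4 + 46.189 = -4.211 °C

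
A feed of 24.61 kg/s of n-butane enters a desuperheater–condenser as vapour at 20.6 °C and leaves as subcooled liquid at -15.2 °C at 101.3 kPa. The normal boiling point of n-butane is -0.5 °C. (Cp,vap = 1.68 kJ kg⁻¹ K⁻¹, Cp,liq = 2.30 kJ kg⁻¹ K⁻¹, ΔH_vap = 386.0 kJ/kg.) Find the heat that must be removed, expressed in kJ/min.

vapour 20.6→-0.5 °C: -35.448 kJ/kg
condensation at -0.5 °C: -386 kJ/kg
liquid -0.5→-15.2 °C: -33.81 kJ/kg
Δh = -35.448 + -386 + -33.81 = -455.26 kJ/kg
Q = ṁ·Δh = 24.61 kg/s × -455.26 kJ/kg = -11204 kJ/s
|Q| = 11204 kW = 672230 kJ/min

Q_c = 672000 kJ/min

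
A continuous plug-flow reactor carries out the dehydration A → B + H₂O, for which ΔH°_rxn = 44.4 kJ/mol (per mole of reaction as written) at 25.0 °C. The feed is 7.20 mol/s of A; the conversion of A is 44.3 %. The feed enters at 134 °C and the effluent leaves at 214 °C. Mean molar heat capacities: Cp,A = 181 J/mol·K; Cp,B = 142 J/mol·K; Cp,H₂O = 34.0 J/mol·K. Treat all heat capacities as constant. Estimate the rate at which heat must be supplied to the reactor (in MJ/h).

Q_in = 874 MJ/h

Extent of reaction ξ = 0.443 × 7.20 = 3.1896 mol/s
Reaction term: ξ·ΔH°_rxn = 3.1896 × 44.4 = 141.62 kJ/s
Sensible, feed 134→25 °C: -142.05 kJ/s
Outlet flows (mol/s): A 4.0104, B 3.1896, H₂O 3.1896
Sensible, products 25→214 °C: 243.29 kJ/s
Q = ΔH = 242.86 kJ/s = 242.86 kW
Heat supplied = 874.3 MJ/h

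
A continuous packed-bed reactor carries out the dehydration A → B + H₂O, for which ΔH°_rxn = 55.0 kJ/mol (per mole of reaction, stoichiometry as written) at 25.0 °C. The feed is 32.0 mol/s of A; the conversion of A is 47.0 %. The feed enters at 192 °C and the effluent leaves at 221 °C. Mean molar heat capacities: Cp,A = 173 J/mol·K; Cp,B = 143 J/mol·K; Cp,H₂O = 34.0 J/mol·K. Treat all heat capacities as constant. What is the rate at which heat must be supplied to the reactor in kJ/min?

Q_in = 60000 kJ/min

Extent of reaction ξ = 0.470 × 32.0 = 15.04 mol/s
Reaction term: ξ·ΔH°_rxn = 15.04 × 55.0 = 827.2 kJ/s
Sensible, feed 192→25 °C: -924.51 kJ/s
Outlet flows (mol/s): A 16.96, B 15.04, H₂O 15.04
Sensible, products 25→221 °C: 1096.8 kJ/s
Q = ΔH = 999.54 kJ/s = 999.54 kW
Heat supplied = 59972 kJ/min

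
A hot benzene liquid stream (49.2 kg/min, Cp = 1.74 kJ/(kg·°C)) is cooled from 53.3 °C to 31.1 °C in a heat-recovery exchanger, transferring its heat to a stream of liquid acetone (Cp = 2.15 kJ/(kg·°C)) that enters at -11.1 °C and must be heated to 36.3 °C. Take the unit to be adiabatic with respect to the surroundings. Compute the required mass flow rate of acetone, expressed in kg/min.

ṁ_c = 18.6 kg/min

Heat released by hot stream: Q = 49.2 × 1.74 × (53.3 − 31.1) = 1900.5 kJ/min
Energy balance on cold side (adiabatic exchanger): Q = ṁ_c·Cp_c·(T_c,out − T_c,in)
ṁ_c = 1900.5 / [2.15 × (36.3 − -11.1)] = 18.649 kg/min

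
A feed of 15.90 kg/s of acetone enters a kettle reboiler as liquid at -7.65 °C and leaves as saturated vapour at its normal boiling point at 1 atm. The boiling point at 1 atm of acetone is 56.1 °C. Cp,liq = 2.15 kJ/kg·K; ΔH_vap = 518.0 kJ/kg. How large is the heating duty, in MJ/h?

liquid -7.65→56.1 °C: 137.06 kJ/kg
vaporisation at 56.1 °C: 518 kJ/kg
Δh = 137.06 + 518 = 655.06 kJ/kg
Q = ṁ·Δh = 15.90 kg/s × 655.06 kJ/kg = 10415 kJ/s
|Q| = 10415 kW = 37496 MJ/h

Q = 37500 MJ/h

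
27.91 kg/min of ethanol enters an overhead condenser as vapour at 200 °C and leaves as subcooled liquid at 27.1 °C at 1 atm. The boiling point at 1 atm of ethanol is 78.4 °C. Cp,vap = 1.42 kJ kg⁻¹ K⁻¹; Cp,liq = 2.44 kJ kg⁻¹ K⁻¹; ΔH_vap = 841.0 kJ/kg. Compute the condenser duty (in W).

vapour 200→78.4 °C: -172.67 kJ/kg
condensation at 78.4 °C: -841 kJ/kg
liquid 78.4→27.1 °C: -125.17 kJ/kg
Δh = -172.67 + -841 + -125.17 = -1138.8 kJ/kg
Q = ṁ·Δh = 27.91 kg/min × -1138.8 kJ/kg = -31785 kJ/min
|Q| = 529.75 kW = 529750 W

Q_c = 530000 W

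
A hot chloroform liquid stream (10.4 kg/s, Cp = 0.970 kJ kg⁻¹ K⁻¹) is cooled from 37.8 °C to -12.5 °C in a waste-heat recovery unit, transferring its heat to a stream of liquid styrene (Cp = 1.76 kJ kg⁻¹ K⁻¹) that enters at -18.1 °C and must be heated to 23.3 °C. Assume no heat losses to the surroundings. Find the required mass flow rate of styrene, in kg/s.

Heat released by hot stream: Q = 10.4 × 0.970 × (37.8 − -12.5) = 507.43 kJ/s
Energy balance on cold side (adiabatic exchanger): Q = ṁ_c·Cp_c·(T_c,out − T_c,in)
ṁ_c = 507.43 / [1.76 × (23.3 − -18.1)] = 6.964 kg/s

ṁ_c = 6.96 kg/s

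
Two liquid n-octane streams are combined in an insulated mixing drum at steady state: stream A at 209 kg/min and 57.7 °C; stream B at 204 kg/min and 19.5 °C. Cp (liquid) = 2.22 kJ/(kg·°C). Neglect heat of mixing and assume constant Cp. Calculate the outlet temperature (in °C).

No heat crosses the boundary, so H_out = H_in.
T_out = Σ ṁᵢCp,ᵢTᵢ / Σ ṁᵢCp,ᵢ
      = 35603 / 916.86 = 38.831 °C

T_out = 38.8 °C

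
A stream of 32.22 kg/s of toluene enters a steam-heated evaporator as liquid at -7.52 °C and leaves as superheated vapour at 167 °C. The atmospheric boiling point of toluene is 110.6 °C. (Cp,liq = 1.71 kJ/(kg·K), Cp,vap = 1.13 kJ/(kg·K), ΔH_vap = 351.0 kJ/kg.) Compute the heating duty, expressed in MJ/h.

liquid -7.52→110.6 °C: 201.99 kJ/kg
vaporisation at 110.6 °C: 351 kJ/kg
vapour 110.6→167 °C: 63.732 kJ/kg
Δh = 201.99 + 351 + 63.732 = 616.72 kJ/kg
Q = ṁ·Δh = 32.22 kg/s × 616.72 kJ/kg = 19871 kJ/s
|Q| = 19871 kW = 71534 MJ/h

Q = 71500 MJ/h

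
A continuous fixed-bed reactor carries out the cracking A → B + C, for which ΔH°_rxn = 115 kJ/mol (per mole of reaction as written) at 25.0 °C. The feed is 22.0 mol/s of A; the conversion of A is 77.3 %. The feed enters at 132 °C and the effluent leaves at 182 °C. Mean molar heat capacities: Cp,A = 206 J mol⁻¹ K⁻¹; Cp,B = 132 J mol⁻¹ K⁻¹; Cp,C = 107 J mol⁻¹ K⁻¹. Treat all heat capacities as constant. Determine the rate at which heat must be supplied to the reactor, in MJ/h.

Q_in = 8170 MJ/h

Extent of reaction ξ = 0.773 × 22.0 = 17.006 mol/s
Reaction term: ξ·ΔH°_rxn = 17.006 × 115 = 1955.7 kJ/s
Sensible, feed 132→25 °C: -484.92 kJ/s
Outlet flows (mol/s): A 4.994, B 17.006, C 17.006
Sensible, products 25→182 °C: 799.63 kJ/s
Q = ΔH = 2270.4 kJ/s = 2270.4 kW
Heat supplied = 8173.4 MJ/h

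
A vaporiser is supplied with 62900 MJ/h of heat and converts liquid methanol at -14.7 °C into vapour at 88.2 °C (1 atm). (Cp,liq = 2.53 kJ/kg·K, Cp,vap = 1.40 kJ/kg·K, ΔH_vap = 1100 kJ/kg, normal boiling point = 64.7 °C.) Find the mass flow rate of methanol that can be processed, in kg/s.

ṁ = 13.1 kg/s

Δh = 2.53×(64.7−-14.7) + 1100 + 1.40×(88.2−64.7) = 1333.8 kJ/kg
Q = 62900 MJ/h = 17472 kJ/s = 17472 kJ/s
ṁ = Q/Δh = 17472 / 1333.8 = 13.1 kg/s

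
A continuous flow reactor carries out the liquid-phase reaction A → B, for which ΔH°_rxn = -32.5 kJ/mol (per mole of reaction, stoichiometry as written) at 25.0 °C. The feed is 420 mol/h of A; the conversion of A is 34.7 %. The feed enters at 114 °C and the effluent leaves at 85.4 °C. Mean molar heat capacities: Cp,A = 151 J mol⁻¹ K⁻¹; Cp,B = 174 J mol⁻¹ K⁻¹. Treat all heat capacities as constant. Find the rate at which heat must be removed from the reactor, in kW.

Extent of reaction ξ = 0.347 × 420 = 145.74 mol/h
Reaction term: ξ·ΔH°_rxn = 145.74 × -32.5 = -4736.5 kJ/h
Sensible, feed 114→25 °C: -5644.4 kJ/h
Outlet flows (mol/h): A 274.26, B 145.74
Sensible, products 25→85.4 °C: 4033 kJ/h
Q = ΔH = -6347.9 kJ/h = -1.7633 kW
Heat removed = 1.7633 kW

Q_out = 1.76 kW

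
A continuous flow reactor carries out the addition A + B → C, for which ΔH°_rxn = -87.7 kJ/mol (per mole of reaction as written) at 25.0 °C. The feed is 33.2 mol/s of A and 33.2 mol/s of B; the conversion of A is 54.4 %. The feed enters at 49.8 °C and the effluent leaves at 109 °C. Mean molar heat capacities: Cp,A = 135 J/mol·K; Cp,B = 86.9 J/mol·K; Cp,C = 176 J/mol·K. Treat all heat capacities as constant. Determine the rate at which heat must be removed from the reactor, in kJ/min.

Q_out = 73000 kJ/min

Extent of reaction ξ = 0.544 × 33.2 = 18.061 mol/s
Reaction term: ξ·ΔH°_rxn = 18.061 × -87.7 = -1583.9 kJ/s
Sensible, feed 49.8→25 °C: -182.7 kJ/s
Outlet flows (mol/s): A 15.139, B 15.139, C 18.061
Sensible, products 25→109 °C: 549.2 kJ/s
Q = ΔH = -1217.4 kJ/s = -1217.4 kW
Heat removed = 73046 kJ/min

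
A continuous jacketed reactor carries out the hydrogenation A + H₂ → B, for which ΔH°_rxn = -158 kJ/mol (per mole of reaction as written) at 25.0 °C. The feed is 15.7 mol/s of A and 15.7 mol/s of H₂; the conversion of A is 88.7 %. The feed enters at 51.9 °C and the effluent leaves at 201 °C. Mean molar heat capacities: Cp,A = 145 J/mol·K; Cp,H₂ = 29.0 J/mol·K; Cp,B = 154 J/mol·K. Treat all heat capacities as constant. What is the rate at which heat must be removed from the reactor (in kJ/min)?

Extent of reaction ξ = 0.887 × 15.7 = 13.926 mol/s
Reaction term: ξ·ΔH°_rxn = 13.926 × -158 = -2200.3 kJ/s
Sensible, feed 51.9→25 °C: -73.485 kJ/s
Outlet flows (mol/s): A 1.7741, H₂ 1.7741, B 13.926
Sensible, products 25→201 °C: 431.78 kJ/s
Q = ΔH = -1842 kJ/s = -1842 kW
Heat removed = 110520 kJ/min

Q_out = 111000 kJ/min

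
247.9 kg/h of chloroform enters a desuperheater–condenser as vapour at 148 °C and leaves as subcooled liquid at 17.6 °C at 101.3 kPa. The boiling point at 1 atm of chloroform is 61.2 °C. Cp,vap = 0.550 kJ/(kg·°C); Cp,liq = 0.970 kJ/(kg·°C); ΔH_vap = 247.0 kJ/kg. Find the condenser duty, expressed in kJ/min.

Q_c = 1390 kJ/min

vapour 148→61.2 °C: -47.74 kJ/kg
condensation at 61.2 °C: -247 kJ/kg
liquid 61.2→17.6 °C: -42.292 kJ/kg
Δh = -47.74 + -247 + -42.292 = -337.03 kJ/kg
Q = ṁ·Δh = 247.9 kg/h × -337.03 kJ/kg = -83550 kJ/h
|Q| = 23.208 kW = 1392.5 kJ/min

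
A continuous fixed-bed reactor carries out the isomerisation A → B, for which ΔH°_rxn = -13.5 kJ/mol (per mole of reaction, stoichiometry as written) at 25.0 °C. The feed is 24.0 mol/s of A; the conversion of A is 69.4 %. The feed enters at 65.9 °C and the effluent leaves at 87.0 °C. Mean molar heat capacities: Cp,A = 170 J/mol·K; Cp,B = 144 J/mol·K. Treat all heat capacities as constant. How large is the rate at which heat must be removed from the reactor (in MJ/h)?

Extent of reaction ξ = 0.694 × 24.0 = 16.656 mol/s
Reaction term: ξ·ΔH°_rxn = 16.656 × -13.5 = -224.86 kJ/s
Sensible, feed 65.9→25 °C: -166.87 kJ/s
Outlet flows (mol/s): A 7.344, B 16.656
Sensible, products 25→87.0 °C: 226.11 kJ/s
Q = ΔH = -165.62 kJ/s = -165.62 kW
Heat removed = 596.22 MJ/h

Q_out = 596 MJ/h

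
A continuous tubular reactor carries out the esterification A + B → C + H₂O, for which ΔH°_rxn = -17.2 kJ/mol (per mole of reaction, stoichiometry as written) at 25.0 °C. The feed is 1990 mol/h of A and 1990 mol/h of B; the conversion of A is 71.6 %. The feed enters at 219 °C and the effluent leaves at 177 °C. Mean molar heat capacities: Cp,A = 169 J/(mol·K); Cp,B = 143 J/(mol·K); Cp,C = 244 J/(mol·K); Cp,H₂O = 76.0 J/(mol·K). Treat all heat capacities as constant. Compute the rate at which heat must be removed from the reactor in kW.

Extent of reaction ξ = 0.716 × 1990 = 1424.8 mol/h
Reaction term: ξ·ΔH°_rxn = 1424.8 × -17.2 = -24507 kJ/h
Sensible, feed 219→25 °C: -120450 kJ/h
Outlet flows (mol/h): A 565.16, B 565.16, C 1424.8, H₂O 1424.8
Sensible, products 25→177 °C: 96106 kJ/h
Q = ΔH = -48852 kJ/h = -13.57 kW
Heat removed = 13.57 kW

Q_out = 13.6 kW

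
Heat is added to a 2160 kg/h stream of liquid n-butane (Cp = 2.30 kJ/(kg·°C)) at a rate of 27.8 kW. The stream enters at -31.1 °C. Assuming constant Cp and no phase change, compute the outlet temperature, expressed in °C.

Q = 27.8 kW = 100080 kJ/h
ΔT = Q/(ṁ·Cp) = 100080/(2160×2.30) = 20.145 K
T_out = -31.1 + 20.145 = -10.955 °C

T_out = -11.0 °C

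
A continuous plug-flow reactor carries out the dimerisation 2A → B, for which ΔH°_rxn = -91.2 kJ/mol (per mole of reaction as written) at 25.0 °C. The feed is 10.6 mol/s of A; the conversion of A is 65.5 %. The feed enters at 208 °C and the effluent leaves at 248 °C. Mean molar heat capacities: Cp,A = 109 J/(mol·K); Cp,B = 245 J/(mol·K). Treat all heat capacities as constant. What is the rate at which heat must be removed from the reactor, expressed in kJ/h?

Extent of reaction ξ = 0.655 × 10.6 / 2 = 3.4715 mol/s
Reaction term: ξ·ΔH°_rxn = 3.4715 × -91.2 = -316.6 kJ/s
Sensible, feed 208→25 °C: -211.44 kJ/s
Outlet flows (mol/s): A 3.657, B 3.4715
Sensible, products 25→248 °C: 278.56 kJ/s
Q = ΔH = -249.48 kJ/s = -249.48 kW
Heat removed = 898140 kJ/h

Q_out = 898000 kJ/h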